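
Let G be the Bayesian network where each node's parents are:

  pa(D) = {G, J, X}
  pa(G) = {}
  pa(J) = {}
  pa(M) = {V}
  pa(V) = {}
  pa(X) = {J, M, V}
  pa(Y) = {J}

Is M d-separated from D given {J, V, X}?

4 paths connect M and D; each must be blocked for d-separation to hold:
Path 1: M → X ← J → D
  J is a fork here and J is conditioned on, so the path is blocked at J.
Path 2: M → X → D
  X is a chain here and X is conditioned on, so the path is blocked at X.
Path 3: M ← V → X ← J → D
  V is a fork here and V is conditioned on, so the path is blocked at V.
Path 4: M ← V → X → D
  V is a fork here and V is conditioned on, so the path is blocked at V.
Since every path is blocked, d-separation holds.

Yes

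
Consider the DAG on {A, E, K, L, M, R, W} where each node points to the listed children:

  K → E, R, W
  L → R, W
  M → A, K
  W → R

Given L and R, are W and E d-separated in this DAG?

No

3 paths connect W and E; each must be blocked for d-separation to hold:
  1. W → R ← K → E — R:collider[open]; K:fork[open] ⇒ active
  2. W ← L → R ← K → E — L:fork[blocks]; R:collider[open]; K:fork[open] ⇒ blocked
  3. W ← K → E — K:fork[open] ⇒ active
At least one path is unblocked, so d-separation fails.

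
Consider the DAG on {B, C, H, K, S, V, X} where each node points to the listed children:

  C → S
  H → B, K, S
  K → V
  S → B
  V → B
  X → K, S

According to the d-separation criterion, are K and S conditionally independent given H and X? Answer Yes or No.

5 paths connect K and S; each must be blocked for d-separation to hold:
Path 1: K ← H → S
  H is a fork here and H is conditioned on, so the path is blocked at H.
Path 2: K ← H → B ← S
  H is a fork here and H is conditioned on, so the path is blocked at H.
Path 3: K → V → B ← H → S
  B is a collider here and neither B nor any of its descendants is conditioned on, so the collider stays closed — the path is blocked at B.
Path 4: K → V → B ← S
  B is a collider here and neither B nor any of its descendants is conditioned on, so the collider stays closed — the path is blocked at B.
Path 5: K ← X → S
  X is a fork here and X is conditioned on, so the path is blocked at X.
All paths are blocked; K ⊥ S | {H, X} holds.

Yes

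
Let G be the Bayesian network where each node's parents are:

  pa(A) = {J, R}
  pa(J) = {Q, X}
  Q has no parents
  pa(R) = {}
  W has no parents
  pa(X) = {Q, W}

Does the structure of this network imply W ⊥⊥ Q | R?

Enumerating the 2 paths from W to Q and testing each for blocking by {R}:
  1. W → X ← Q — X:collider[blocks] ⇒ blocked
  2. W → X → J ← Q — X:chain[open]; J:collider[blocks] ⇒ blocked
Every path is blocked, so W and Q are d-separated given {R}.

Yes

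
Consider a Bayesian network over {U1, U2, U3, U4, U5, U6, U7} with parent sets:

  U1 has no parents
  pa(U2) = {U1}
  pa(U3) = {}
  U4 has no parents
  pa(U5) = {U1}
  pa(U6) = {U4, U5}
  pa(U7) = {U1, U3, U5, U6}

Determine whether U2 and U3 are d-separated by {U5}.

Yes — U2 and U3 are d-separated given {U5}.

We examine all 3 paths between U2 and U3:
  1. U2 ← U1 → U5 → U7 ← U3 — U1:fork[open]; U5:chain[blocks]; U7:collider[blocks] ⇒ blocked
  2. U2 ← U1 → U5 → U6 → U7 ← U3 — U1:fork[open]; U5:chain[blocks]; U6:chain[open]; U7:collider[blocks] ⇒ blocked
  3. U2 ← U1 → U7 ← U3 — U1:fork[open]; U7:collider[blocks] ⇒ blocked
Since every path is blocked, d-separation holds.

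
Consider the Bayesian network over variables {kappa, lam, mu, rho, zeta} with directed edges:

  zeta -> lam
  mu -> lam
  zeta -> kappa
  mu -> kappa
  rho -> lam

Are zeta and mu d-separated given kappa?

No

2 paths connect zeta and mu; each must be blocked for d-separation to hold:
Path 1: zeta → lam ← mu
  lam is a collider here and neither lam nor any of its descendants is conditioned on, so the collider stays closed — the path is blocked at lam.
Path 2: zeta → kappa ← mu
  kappa is a collider and kappa is conditioned on, which opens it — no node blocks this path, so it is active.
Since the path zeta → kappa ← mu is active, zeta and mu are not d-separated given {kappa}.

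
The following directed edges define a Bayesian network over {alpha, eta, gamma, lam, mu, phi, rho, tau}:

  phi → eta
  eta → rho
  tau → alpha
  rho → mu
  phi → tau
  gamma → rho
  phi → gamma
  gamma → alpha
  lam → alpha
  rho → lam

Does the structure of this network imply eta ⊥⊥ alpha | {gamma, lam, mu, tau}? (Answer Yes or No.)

Yes

We examine all 6 paths between eta and alpha:
Path 1: eta → rho → lam → alpha
  lam is a chain here and lam is conditioned on, so the path is blocked at lam.
Path 2: eta → rho ← gamma → alpha
  gamma is a fork here and gamma is conditioned on, so the path is blocked at gamma.
Path 3: eta → rho ← gamma ← phi → tau → alpha
  gamma is a chain here and gamma is conditioned on, so the path is blocked at gamma.
Path 4: eta ← phi → tau → alpha
  tau is a chain here and tau is conditioned on, so the path is blocked at tau.
Path 5: eta ← phi → gamma → alpha
  gamma is a chain here and gamma is conditioned on, so the path is blocked at gamma.
Path 6: eta ← phi → gamma → rho → lam → alpha
  gamma is a chain here and gamma is conditioned on, so the path is blocked at gamma.
All paths are blocked; eta ⊥ alpha | {gamma, lam, mu, tau} holds.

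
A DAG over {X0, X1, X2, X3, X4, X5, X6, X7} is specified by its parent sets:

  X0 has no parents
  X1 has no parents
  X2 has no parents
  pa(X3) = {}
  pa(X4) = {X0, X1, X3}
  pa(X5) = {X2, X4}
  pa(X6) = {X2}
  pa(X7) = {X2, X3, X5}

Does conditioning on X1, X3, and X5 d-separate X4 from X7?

No

3 paths connect X4 and X7; each must be blocked for d-separation to hold:
Path 1: X4 → X5 → X7
  X5 is a chain here and X5 is conditioned on, so the path is blocked at X5.
Path 2: X4 → X5 ← X2 → X7
  X5 is a collider and X5 is conditioned on, which opens it; X2 is a fork and X2 is not conditioned on — no node blocks this path, so it is active.
Path 3: X4 ← X3 → X7
  X3 is a fork here and X3 is conditioned on, so the path is blocked at X3.
At least one path is unblocked, so d-separation fails.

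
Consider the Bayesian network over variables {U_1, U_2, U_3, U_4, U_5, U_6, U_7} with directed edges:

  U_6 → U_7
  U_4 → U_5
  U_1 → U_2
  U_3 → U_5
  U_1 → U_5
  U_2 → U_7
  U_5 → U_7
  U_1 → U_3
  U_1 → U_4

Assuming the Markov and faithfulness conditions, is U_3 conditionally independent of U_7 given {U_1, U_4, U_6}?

No — U_3 and U_7 are not d-separated given {U_1, U_4, U_6}.

Enumerating the 6 paths from U_3 to U_7 and testing each for blocking by {U_1, U_4, U_6}:
Path 1: U_3 ← U_1 → U_2 → U_7
  U_1 is a fork here and U_1 is conditioned on, so the path is blocked at U_1.
Path 2: U_3 ← U_1 → U_4 → U_5 → U_7
  U_1 is a fork here and U_1 is conditioned on, so the path is blocked at U_1.
Path 3: U_3 ← U_1 → U_5 → U_7
  U_1 is a fork here and U_1 is conditioned on, so the path is blocked at U_1.
Path 4: U_3 → U_5 → U_7
  U_5 is a chain and U_5 is not conditioned on — no node blocks this path, so it is active.
Path 5: U_3 → U_5 ← U_1 → U_2 → U_7
  U_5 is a collider here and neither U_5 nor any of its descendants is conditioned on, so the collider stays closed — the path is blocked at U_5.
Path 6: U_3 → U_5 ← U_4 ← U_1 → U_2 → U_7
  U_5 is a collider here and neither U_5 nor any of its descendants is conditioned on, so the collider stays closed — the path is blocked at U_5.
Since the path U_3 → U_5 → U_7 is active, U_3 and U_7 are not d-separated given {U_1, U_4, U_6}.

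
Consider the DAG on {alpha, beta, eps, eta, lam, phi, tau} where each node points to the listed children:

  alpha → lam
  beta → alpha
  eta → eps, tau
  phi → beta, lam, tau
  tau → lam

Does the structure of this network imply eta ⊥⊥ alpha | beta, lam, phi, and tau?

Enumerating the 4 paths from eta to alpha and testing each for blocking by {beta, lam, phi, tau}:
  1. eta → tau ← phi → beta → alpha — tau:collider[open]; phi:fork[blocks]; beta:chain[blocks] ⇒ blocked
  2. eta → tau ← phi → lam ← alpha — tau:collider[open]; phi:fork[blocks]; lam:collider[open] ⇒ blocked
  3. eta → tau → lam ← phi → beta → alpha — tau:chain[blocks]; lam:collider[open]; phi:fork[blocks]; beta:chain[blocks] ⇒ blocked
  4. eta → tau → lam ← alpha — tau:chain[blocks]; lam:collider[open] ⇒ blocked
Since every path is blocked, d-separation holds.

Yes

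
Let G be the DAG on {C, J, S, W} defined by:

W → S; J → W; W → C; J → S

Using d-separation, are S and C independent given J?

Enumerating the 2 paths from S to C and testing each for blocking by {J}:
Path 1: S ← W → C
  W is a fork and W is not conditioned on — no node blocks this path, so it is active.
Path 2: S ← J → W → C
  J is a fork here and J is conditioned on, so the path is blocked at J.
At least one path is unblocked, so d-separation fails.

No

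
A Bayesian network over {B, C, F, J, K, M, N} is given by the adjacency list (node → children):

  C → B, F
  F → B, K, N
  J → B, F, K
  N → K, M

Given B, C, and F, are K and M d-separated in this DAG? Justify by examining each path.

5 paths connect K and M; each must be blocked for d-separation to hold:
Path 1: K ← F → N → M
  F is a fork here and F is conditioned on, so the path is blocked at F.
Path 2: K ← N → M
  N is a fork and N is not conditioned on — no node blocks this path, so it is active.
Path 3: K ← J → B ← F → N → M
  F is a fork here and F is conditioned on, so the path is blocked at F.
Path 4: K ← J → B ← C → F → N → M
  C is a fork here and C is conditioned on, so the path is blocked at C.
Path 5: K ← J → F → N → M
  F is a chain here and F is conditioned on, so the path is blocked at F.
Since the path K ← N → M is active, K and M are not d-separated given {B, C, F}.

No — K and M are not d-separated given {B, C, F}.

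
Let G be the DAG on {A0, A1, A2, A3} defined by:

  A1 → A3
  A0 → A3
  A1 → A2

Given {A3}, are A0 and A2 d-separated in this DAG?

No

Only one path connects A0 and A2:
Path 1: A0 → A3 ← A1 → A2
  A3 is a collider and A3 is conditioned on, which opens it; A1 is a fork and A1 is not conditioned on — no node blocks this path, so it is active.
At least one path is unblocked, so d-separation fails.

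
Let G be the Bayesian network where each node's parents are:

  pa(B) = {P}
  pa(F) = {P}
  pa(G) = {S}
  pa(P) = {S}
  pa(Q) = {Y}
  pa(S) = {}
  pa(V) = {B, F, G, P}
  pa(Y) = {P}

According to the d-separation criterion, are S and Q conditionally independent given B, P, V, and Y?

Yes

Enumerating the 4 paths from S to Q and testing each for blocking by {B, P, V, Y}:
Path 1: S → P → Y → Q
  P is a chain here and P is conditioned on, so the path is blocked at P.
Path 2: S → G → V ← P → Y → Q
  P is a fork here and P is conditioned on, so the path is blocked at P.
Path 3: S → G → V ← B ← P → Y → Q
  B is a chain here and B is conditioned on, so the path is blocked at B.
Path 4: S → G → V ← F ← P → Y → Q
  P is a fork here and P is conditioned on, so the path is blocked at P.
Every path is blocked, so S and Q are d-separated given {B, P, V, Y}.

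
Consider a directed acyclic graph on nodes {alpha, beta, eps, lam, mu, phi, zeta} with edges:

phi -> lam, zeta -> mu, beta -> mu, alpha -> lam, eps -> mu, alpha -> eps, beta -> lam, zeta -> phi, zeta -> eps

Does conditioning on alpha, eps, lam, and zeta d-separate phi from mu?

No — phi and mu are not d-separated given {alpha, eps, lam, zeta}.

We examine all 6 paths between phi and mu:
Path 1: phi → lam ← alpha → eps ← zeta → mu
  alpha is a fork here and alpha is conditioned on, so the path is blocked at alpha.
Path 2: phi → lam ← alpha → eps → mu
  alpha is a fork here and alpha is conditioned on, so the path is blocked at alpha.
Path 3: phi → lam ← beta → mu
  lam is a collider and lam is conditioned on, which opens it; beta is a fork and beta is not conditioned on — no node blocks this path, so it is active.
Path 4: phi ← zeta → mu
  zeta is a fork here and zeta is conditioned on, so the path is blocked at zeta.
Path 5: phi ← zeta → eps → mu
  zeta is a fork here and zeta is conditioned on, so the path is blocked at zeta.
Path 6: phi ← zeta → eps ← alpha → lam ← beta → mu
  zeta is a fork here and zeta is conditioned on, so the path is blocked at zeta.
Because an active path exists, phi and mu are not d-separated.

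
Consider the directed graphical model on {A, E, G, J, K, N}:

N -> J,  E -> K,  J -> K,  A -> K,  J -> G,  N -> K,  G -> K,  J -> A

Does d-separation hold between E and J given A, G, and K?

No

We examine all 4 paths between E and J:
Path 1: E → K ← N → J
  K is a collider and K is conditioned on, which opens it; N is a fork and N is not conditioned on — no node blocks this path, so it is active.
Path 2: E → K ← A ← J
  A is a chain here and A is conditioned on, so the path is blocked at A.
Path 3: E → K ← J
  K is a collider and K is conditioned on, which opens it — no node blocks this path, so it is active.
Path 4: E → K ← G ← J
  G is a chain here and G is conditioned on, so the path is blocked at G.
Because an active path exists, E and J are not d-separated.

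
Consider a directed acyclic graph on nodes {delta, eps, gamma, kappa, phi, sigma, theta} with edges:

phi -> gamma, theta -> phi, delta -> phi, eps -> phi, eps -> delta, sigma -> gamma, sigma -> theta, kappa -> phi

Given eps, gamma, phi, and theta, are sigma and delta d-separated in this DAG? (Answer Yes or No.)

There are 4 undirected paths between sigma and delta; checking each against the conditioning set {eps, gamma, phi, theta}:
Path 1: sigma → theta → phi ← delta
  theta is a chain here and theta is conditioned on, so the path is blocked at theta.
Path 2: sigma → theta → phi ← eps → delta
  theta is a chain here and theta is conditioned on, so the path is blocked at theta.
Path 3: sigma → gamma ← phi ← delta
  phi is a chain here and phi is conditioned on, so the path is blocked at phi.
Path 4: sigma → gamma ← phi ← eps → delta
  phi is a chain here and phi is conditioned on, so the path is blocked at phi.
All paths are blocked; sigma ⊥ delta | {eps, gamma, phi, theta} holds.

Yes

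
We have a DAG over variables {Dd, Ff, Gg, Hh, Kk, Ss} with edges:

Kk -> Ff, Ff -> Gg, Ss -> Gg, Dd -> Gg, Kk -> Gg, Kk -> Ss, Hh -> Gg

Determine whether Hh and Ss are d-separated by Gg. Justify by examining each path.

No

There are 3 undirected paths between Hh and Ss; checking each against the conditioning set {Gg}:
  1. Hh → Gg ← Ff ← Kk → Ss — Gg:collider[open]; Ff:chain[open]; Kk:fork[open] ⇒ active
  2. Hh → Gg ← Ss — Gg:collider[open] ⇒ active
  3. Hh → Gg ← Kk → Ss — Gg:collider[open]; Kk:fork[open] ⇒ active
At least one path is unblocked, so d-separation fails.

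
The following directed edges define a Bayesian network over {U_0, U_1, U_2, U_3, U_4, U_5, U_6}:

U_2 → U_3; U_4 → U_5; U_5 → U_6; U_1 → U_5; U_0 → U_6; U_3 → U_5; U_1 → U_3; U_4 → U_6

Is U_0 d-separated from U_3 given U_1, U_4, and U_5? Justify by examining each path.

Yes

Enumerating the 4 paths from U_0 to U_3 and testing each for blocking by {U_1, U_4, U_5}:
  1. U_0 → U_6 ← U_5 ← U_1 → U_3 — U_6:collider[blocks]; U_5:chain[blocks]; U_1:fork[blocks] ⇒ blocked
  2. U_0 → U_6 ← U_5 ← U_3 — U_6:collider[blocks]; U_5:chain[blocks] ⇒ blocked
  3. U_0 → U_6 ← U_4 → U_5 ← U_1 → U_3 — U_6:collider[blocks]; U_4:fork[blocks]; U_5:collider[open]; U_1:fork[blocks] ⇒ blocked
  4. U_0 → U_6 ← U_4 → U_5 ← U_3 — U_6:collider[blocks]; U_4:fork[blocks]; U_5:collider[open] ⇒ blocked
All paths are blocked; U_0 ⊥ U_3 | {U_1, U_4, U_5} holds.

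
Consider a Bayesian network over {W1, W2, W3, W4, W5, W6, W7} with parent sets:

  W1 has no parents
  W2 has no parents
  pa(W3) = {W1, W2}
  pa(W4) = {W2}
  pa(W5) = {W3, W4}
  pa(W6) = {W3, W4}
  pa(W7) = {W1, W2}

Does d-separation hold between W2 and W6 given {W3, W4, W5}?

Yes — W2 and W6 are d-separated given {W3, W4, W5}.

We examine all 6 paths between W2 and W6:
Path 1: W2 → W4 → W6
  W4 is a chain here and W4 is conditioned on, so the path is blocked at W4.
Path 2: W2 → W4 → W5 ← W3 → W6
  W4 is a chain here and W4 is conditioned on, so the path is blocked at W4.
Path 3: W2 → W7 ← W1 → W3 → W6
  W7 is a collider here and neither W7 nor any of its descendants is conditioned on, so the collider stays closed — the path is blocked at W7.
Path 4: W2 → W7 ← W1 → W3 → W5 ← W4 → W6
  W7 is a collider here and neither W7 nor any of its descendants is conditioned on, so the collider stays closed — the path is blocked at W7.
Path 5: W2 → W3 → W6
  W3 is a chain here and W3 is conditioned on, so the path is blocked at W3.
Path 6: W2 → W3 → W5 ← W4 → W6
  W3 is a chain here and W3 is conditioned on, so the path is blocked at W3.
Every path is blocked, so W2 and W6 are d-separated given {W3, W4, W5}.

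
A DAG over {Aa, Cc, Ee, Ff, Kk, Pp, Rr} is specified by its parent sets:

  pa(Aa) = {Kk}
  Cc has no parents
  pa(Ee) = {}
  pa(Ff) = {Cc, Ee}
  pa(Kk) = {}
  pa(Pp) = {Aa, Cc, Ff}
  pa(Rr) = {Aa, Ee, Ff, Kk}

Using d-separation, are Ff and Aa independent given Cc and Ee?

Yes

Enumerating the 6 paths from Ff to Aa and testing each for blocking by {Cc, Ee}:
Path 1: Ff → Pp ← Aa
  Pp is a collider here and neither Pp nor any of its descendants is conditioned on, so the collider stays closed — the path is blocked at Pp.
Path 2: Ff ← Ee → Rr ← Kk → Aa
  Ee is a fork here and Ee is conditioned on, so the path is blocked at Ee.
Path 3: Ff ← Ee → Rr ← Aa
  Ee is a fork here and Ee is conditioned on, so the path is blocked at Ee.
Path 4: Ff ← Cc → Pp ← Aa
  Cc is a fork here and Cc is conditioned on, so the path is blocked at Cc.
Path 5: Ff → Rr ← Kk → Aa
  Rr is a collider here and neither Rr nor any of its descendants is conditioned on, so the collider stays closed — the path is blocked at Rr.
Path 6: Ff → Rr ← Aa
  Rr is a collider here and neither Rr nor any of its descendants is conditioned on, so the collider stays closed — the path is blocked at Rr.
Every path is blocked, so Ff and Aa are d-separated given {Cc, Ee}.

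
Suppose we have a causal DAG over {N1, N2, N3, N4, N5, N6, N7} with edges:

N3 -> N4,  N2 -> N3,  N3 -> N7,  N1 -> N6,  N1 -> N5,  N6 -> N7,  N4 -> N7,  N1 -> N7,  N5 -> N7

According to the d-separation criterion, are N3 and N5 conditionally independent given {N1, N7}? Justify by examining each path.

No

6 paths connect N3 and N5; each must be blocked for d-separation to hold:
  1. N3 → N4 → N7 ← N6 ← N1 → N5 — N4:chain[open]; N7:collider[open]; N6:chain[open]; N1:fork[blocks] ⇒ blocked
  2. N3 → N4 → N7 ← N1 → N5 — N4:chain[open]; N7:collider[open]; N1:fork[blocks] ⇒ blocked
  3. N3 → N4 → N7 ← N5 — N4:chain[open]; N7:collider[open] ⇒ active
  4. N3 → N7 ← N6 ← N1 → N5 — N7:collider[open]; N6:chain[open]; N1:fork[blocks] ⇒ blocked
  5. N3 → N7 ← N1 → N5 — N7:collider[open]; N1:fork[blocks] ⇒ blocked
  6. N3 → N7 ← N5 — N7:collider[open] ⇒ active
At least one path is unblocked, so d-separation fails.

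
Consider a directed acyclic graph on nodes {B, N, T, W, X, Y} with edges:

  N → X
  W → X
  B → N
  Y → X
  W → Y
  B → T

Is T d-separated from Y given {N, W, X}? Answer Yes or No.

Yes — T and Y are d-separated given {N, W, X}.

We examine all 2 paths between T and Y:
Path 1: T ← B → N → X ← Y
  N is a chain here and N is conditioned on, so the path is blocked at N.
Path 2: T ← B → N → X ← W → Y
  N is a chain here and N is conditioned on, so the path is blocked at N.
Every path is blocked, so T and Y are d-separated given {N, W, X}.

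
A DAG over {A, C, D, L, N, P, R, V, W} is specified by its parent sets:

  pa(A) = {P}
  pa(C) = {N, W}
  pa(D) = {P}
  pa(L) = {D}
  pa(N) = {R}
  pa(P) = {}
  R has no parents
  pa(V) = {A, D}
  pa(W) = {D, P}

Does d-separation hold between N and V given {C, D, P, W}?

There are 4 undirected paths between N and V; checking each against the conditioning set {C, D, P, W}:
Path 1: N → C ← W ← P → A → V
  W is a chain here and W is conditioned on, so the path is blocked at W.
Path 2: N → C ← W ← P → D → V
  W is a chain here and W is conditioned on, so the path is blocked at W.
Path 3: N → C ← W ← D ← P → A → V
  W is a chain here and W is conditioned on, so the path is blocked at W.
Path 4: N → C ← W ← D → V
  W is a chain here and W is conditioned on, so the path is blocked at W.
Every path is blocked, so N and V are d-separated given {C, D, P, W}.

Yes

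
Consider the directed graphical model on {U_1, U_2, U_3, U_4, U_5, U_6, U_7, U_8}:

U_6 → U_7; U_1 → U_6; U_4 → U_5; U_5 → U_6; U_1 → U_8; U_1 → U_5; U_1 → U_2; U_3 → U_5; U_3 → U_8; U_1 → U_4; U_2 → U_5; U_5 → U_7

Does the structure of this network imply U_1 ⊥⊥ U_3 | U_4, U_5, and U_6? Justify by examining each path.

No

6 paths connect U_1 and U_3; each must be blocked for d-separation to hold:
  1. U_1 → U_5 ← U_3 — U_5:collider[open] ⇒ active
  2. U_1 → U_6 ← U_5 ← U_3 — U_6:collider[open]; U_5:chain[blocks] ⇒ blocked
  3. U_1 → U_6 → U_7 ← U_5 ← U_3 — U_6:chain[blocks]; U_7:collider[blocks]; U_5:chain[blocks] ⇒ blocked
  4. U_1 → U_8 ← U_3 — U_8:collider[blocks] ⇒ blocked
  5. U_1 → U_2 → U_5 ← U_3 — U_2:chain[open]; U_5:collider[open] ⇒ active
  6. U_1 → U_4 → U_5 ← U_3 — U_4:chain[blocks]; U_5:collider[open] ⇒ blocked
At least one path is unblocked, so d-separation fails.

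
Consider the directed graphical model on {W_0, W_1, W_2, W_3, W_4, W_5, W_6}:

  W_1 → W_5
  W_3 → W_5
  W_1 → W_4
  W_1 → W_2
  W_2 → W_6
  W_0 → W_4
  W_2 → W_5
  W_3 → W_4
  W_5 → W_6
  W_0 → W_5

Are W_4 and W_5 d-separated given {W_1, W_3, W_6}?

No — W_4 and W_5 are not d-separated given {W_1, W_3, W_6}.

There are 5 undirected paths between W_4 and W_5; checking each against the conditioning set {W_1, W_3, W_6}:
  1. W_4 ← W_1 → W_5 — W_1:fork[blocks] ⇒ blocked
  2. W_4 ← W_1 → W_2 → W_6 ← W_5 — W_1:fork[blocks]; W_2:chain[open]; W_6:collider[open] ⇒ blocked
  3. W_4 ← W_1 → W_2 → W_5 — W_1:fork[blocks]; W_2:chain[open] ⇒ blocked
  4. W_4 ← W_3 → W_5 — W_3:fork[blocks] ⇒ blocked
  5. W_4 ← W_0 → W_5 — W_0:fork[open] ⇒ active
Since the path W_4 ← W_0 → W_5 is active, W_4 and W_5 are not d-separated given {W_1, W_3, W_6}.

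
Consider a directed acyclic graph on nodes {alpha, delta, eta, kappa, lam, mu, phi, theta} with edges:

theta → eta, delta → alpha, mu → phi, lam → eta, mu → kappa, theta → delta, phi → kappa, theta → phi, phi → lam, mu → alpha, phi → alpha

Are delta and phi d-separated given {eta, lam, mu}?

Enumerating the 5 paths from delta to phi and testing each for blocking by {eta, lam, mu}:
Path 1: delta → alpha ← mu → kappa ← phi
  alpha is a collider here and neither alpha nor any of its descendants is conditioned on, so the collider stays closed — the path is blocked at alpha.
Path 2: delta → alpha ← mu → phi
  alpha is a collider here and neither alpha nor any of its descendants is conditioned on, so the collider stays closed — the path is blocked at alpha.
Path 3: delta → alpha ← phi
  alpha is a collider here and neither alpha nor any of its descendants is conditioned on, so the collider stays closed — the path is blocked at alpha.
Path 4: delta ← theta → eta ← lam ← phi
  lam is a chain here and lam is conditioned on, so the path is blocked at lam.
Path 5: delta ← theta → phi
  theta is a fork and theta is not conditioned on — no node blocks this path, so it is active.
At least one path is unblocked, so d-separation fails.

No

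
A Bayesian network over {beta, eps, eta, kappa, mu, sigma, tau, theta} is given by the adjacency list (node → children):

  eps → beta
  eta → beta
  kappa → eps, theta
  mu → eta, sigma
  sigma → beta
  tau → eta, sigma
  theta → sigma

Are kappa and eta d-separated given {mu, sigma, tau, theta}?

6 paths connect kappa and eta; each must be blocked for d-separation to hold:
Path 1: kappa → eps → beta ← sigma ← tau → eta
  beta is a collider here and neither beta nor any of its descendants is conditioned on, so the collider stays closed — the path is blocked at beta.
Path 2: kappa → eps → beta ← sigma ← mu → eta
  beta is a collider here and neither beta nor any of its descendants is conditioned on, so the collider stays closed — the path is blocked at beta.
Path 3: kappa → eps → beta ← eta
  beta is a collider here and neither beta nor any of its descendants is conditioned on, so the collider stays closed — the path is blocked at beta.
Path 4: kappa → theta → sigma ← tau → eta
  theta is a chain here and theta is conditioned on, so the path is blocked at theta.
Path 5: kappa → theta → sigma ← mu → eta
  theta is a chain here and theta is conditioned on, so the path is blocked at theta.
Path 6: kappa → theta → sigma → beta ← eta
  theta is a chain here and theta is conditioned on, so the path is blocked at theta.
Since every path is blocked, d-separation holds.

Yes — kappa and eta are d-separated given {mu, sigma, tau, theta}.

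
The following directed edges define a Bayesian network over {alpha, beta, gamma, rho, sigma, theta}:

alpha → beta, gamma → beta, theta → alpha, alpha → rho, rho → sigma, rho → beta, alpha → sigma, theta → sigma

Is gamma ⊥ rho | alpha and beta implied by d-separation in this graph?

4 paths connect gamma and rho; each must be blocked for d-separation to hold:
Path 1: gamma → beta ← rho
  beta is a collider and beta is conditioned on, which opens it — no node blocks this path, so it is active.
Path 2: gamma → beta ← alpha → sigma ← rho
  alpha is a fork here and alpha is conditioned on, so the path is blocked at alpha.
Path 3: gamma → beta ← alpha → rho
  alpha is a fork here and alpha is conditioned on, so the path is blocked at alpha.
Path 4: gamma → beta ← alpha ← theta → sigma ← rho
  alpha is a chain here and alpha is conditioned on, so the path is blocked at alpha.
Since the path gamma → beta ← rho is active, gamma and rho are not d-separated given {alpha, beta}.

No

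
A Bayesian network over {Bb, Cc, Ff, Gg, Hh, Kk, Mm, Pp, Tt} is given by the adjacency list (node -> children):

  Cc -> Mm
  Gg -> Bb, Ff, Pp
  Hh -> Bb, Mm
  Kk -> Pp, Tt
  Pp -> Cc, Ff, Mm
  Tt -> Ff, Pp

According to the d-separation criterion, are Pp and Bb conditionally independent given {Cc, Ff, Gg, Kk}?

Yes

Enumerating the 6 paths from Pp to Bb and testing each for blocking by {Cc, Ff, Gg, Kk}:
  1. Pp ← Gg → Bb — Gg:fork[blocks] ⇒ blocked
  2. Pp ← Tt → Ff ← Gg → Bb — Tt:fork[open]; Ff:collider[open]; Gg:fork[blocks] ⇒ blocked
  3. Pp ← Kk → Tt → Ff ← Gg → Bb — Kk:fork[blocks]; Tt:chain[open]; Ff:collider[open]; Gg:fork[blocks] ⇒ blocked
  4. Pp → Ff ← Gg → Bb — Ff:collider[open]; Gg:fork[blocks] ⇒ blocked
  5. Pp → Cc → Mm ← Hh → Bb — Cc:chain[blocks]; Mm:collider[blocks]; Hh:fork[open] ⇒ blocked
  6. Pp → Mm ← Hh → Bb — Mm:collider[blocks]; Hh:fork[open] ⇒ blocked
Every path is blocked, so Pp and Bb are d-separated given {Cc, Ff, Gg, Kk}.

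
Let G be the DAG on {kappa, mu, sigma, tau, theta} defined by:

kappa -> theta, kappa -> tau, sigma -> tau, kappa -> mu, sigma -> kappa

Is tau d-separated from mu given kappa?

Enumerating the 2 paths from tau to mu and testing each for blocking by {kappa}:
  1. tau ← sigma → kappa → mu — sigma:fork[open]; kappa:chain[blocks] ⇒ blocked
  2. tau ← kappa → mu — kappa:fork[blocks] ⇒ blocked
All paths are blocked; tau ⊥ mu | {kappa} holds.

Yes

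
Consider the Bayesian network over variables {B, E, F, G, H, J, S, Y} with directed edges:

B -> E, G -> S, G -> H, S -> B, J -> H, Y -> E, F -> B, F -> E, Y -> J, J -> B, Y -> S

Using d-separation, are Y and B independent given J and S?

Yes

We examine all 6 paths between Y and B:
Path 1: Y → S ← G → H ← J → B
  H is a collider here and neither H nor any of its descendants is conditioned on, so the collider stays closed — the path is blocked at H.
Path 2: Y → S → B
  S is a chain here and S is conditioned on, so the path is blocked at S.
Path 3: Y → J → B
  J is a chain here and J is conditioned on, so the path is blocked at J.
Path 4: Y → J → H ← G → S → B
  J is a chain here and J is conditioned on, so the path is blocked at J.
Path 5: Y → E ← B
  E is a collider here and neither E nor any of its descendants is conditioned on, so the collider stays closed — the path is blocked at E.
Path 6: Y → E ← F → B
  E is a collider here and neither E nor any of its descendants is conditioned on, so the collider stays closed — the path is blocked at E.
All paths are blocked; Y ⊥ B | {J, S} holds.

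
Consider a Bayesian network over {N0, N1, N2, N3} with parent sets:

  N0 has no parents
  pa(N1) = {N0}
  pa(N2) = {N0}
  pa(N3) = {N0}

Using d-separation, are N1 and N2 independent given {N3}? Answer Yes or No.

Only one path connects N1 and N2:
  1. N1 ← N0 → N2 — N0:fork[open] ⇒ active
At least one path is unblocked, so d-separation fails.

No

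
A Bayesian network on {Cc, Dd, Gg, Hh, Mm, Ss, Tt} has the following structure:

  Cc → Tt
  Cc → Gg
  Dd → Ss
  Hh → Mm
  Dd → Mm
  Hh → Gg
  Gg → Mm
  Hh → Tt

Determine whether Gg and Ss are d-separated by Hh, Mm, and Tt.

3 paths connect Gg and Ss; each must be blocked for d-separation to hold:
  1. Gg ← Hh → Mm ← Dd → Ss — Hh:fork[blocks]; Mm:collider[open]; Dd:fork[open] ⇒ blocked
  2. Gg → Mm ← Dd → Ss — Mm:collider[open]; Dd:fork[open] ⇒ active
  3. Gg ← Cc → Tt ← Hh → Mm ← Dd → Ss — Cc:fork[open]; Tt:collider[open]; Hh:fork[blocks]; Mm:collider[open]; Dd:fork[open] ⇒ blocked
Since the path Gg → Mm ← Dd → Ss is active, Gg and Ss are not d-separated given {Hh, Mm, Tt}.

No — Gg and Ss are not d-separated given {Hh, Mm, Tt}.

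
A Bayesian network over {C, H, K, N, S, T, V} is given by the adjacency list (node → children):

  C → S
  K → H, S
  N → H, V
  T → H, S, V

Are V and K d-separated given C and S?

4 paths connect V and K; each must be blocked for d-separation to hold:
Path 1: V ← N → H ← K
  H is a collider here and neither H nor any of its descendants is conditioned on, so the collider stays closed — the path is blocked at H.
Path 2: V ← N → H ← T → S ← K
  H is a collider here and neither H nor any of its descendants is conditioned on, so the collider stays closed — the path is blocked at H.
Path 3: V ← T → S ← K
  T is a fork and T is not conditioned on; S is a collider and S is conditioned on, which opens it — no node blocks this path, so it is active.
Path 4: V ← T → H ← K
  H is a collider here and neither H nor any of its descendants is conditioned on, so the collider stays closed — the path is blocked at H.
At least one path is unblocked, so d-separation fails.

No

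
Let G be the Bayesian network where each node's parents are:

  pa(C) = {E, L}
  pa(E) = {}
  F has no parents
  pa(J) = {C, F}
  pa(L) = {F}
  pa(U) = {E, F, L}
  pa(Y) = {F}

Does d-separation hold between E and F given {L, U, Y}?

No

6 paths connect E and F; each must be blocked for d-separation to hold:
  1. E → U ← F — U:collider[open] ⇒ active
  2. E → U ← L ← F — U:collider[open]; L:chain[blocks] ⇒ blocked
  3. E → U ← L → C → J ← F — U:collider[open]; L:fork[blocks]; C:chain[open]; J:collider[blocks] ⇒ blocked
  4. E → C → J ← F — C:chain[open]; J:collider[blocks] ⇒ blocked
  5. E → C ← L ← F — C:collider[blocks]; L:chain[blocks] ⇒ blocked
  6. E → C ← L → U ← F — C:collider[blocks]; L:fork[blocks]; U:collider[open] ⇒ blocked
Since the path E → U ← F is active, E and F are not d-separated given {L, U, Y}.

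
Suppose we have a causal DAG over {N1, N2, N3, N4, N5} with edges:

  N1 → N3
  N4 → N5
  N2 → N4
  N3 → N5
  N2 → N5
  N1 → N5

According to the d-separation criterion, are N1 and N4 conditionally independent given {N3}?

Enumerating the 4 paths from N1 to N4 and testing each for blocking by {N3}:
Path 1: N1 → N5 ← N4
  N5 is a collider here and neither N5 nor any of its descendants is conditioned on, so the collider stays closed — the path is blocked at N5.
Path 2: N1 → N5 ← N2 → N4
  N5 is a collider here and neither N5 nor any of its descendants is conditioned on, so the collider stays closed — the path is blocked at N5.
Path 3: N1 → N3 → N5 ← N4
  N3 is a chain here and N3 is conditioned on, so the path is blocked at N3.
Path 4: N1 → N3 → N5 ← N2 → N4
  N3 is a chain here and N3 is conditioned on, so the path is blocked at N3.
All paths are blocked; N1 ⊥ N4 | {N3} holds.

Yes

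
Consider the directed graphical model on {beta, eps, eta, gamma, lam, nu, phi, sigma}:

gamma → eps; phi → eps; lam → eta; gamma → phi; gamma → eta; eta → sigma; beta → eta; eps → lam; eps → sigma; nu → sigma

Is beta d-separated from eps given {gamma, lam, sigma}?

No

We examine all 4 paths between beta and eps:
Path 1: beta → eta ← lam ← eps
  lam is a chain here and lam is conditioned on, so the path is blocked at lam.
Path 2: beta → eta → sigma ← eps
  eta is a chain and eta is not conditioned on; sigma is a collider and sigma is conditioned on, which opens it — no node blocks this path, so it is active.
Path 3: beta → eta ← gamma → phi → eps
  gamma is a fork here and gamma is conditioned on, so the path is blocked at gamma.
Path 4: beta → eta ← gamma → eps
  gamma is a fork here and gamma is conditioned on, so the path is blocked at gamma.
Because an active path exists, beta and eps are not d-separated.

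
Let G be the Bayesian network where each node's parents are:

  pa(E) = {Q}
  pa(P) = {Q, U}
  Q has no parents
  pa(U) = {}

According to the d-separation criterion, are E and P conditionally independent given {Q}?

There is one path between E and P:
Path 1: E ← Q → P
  Q is a fork here and Q is conditioned on, so the path is blocked at Q.
All paths are blocked; E ⊥ P | {Q} holds.

Yes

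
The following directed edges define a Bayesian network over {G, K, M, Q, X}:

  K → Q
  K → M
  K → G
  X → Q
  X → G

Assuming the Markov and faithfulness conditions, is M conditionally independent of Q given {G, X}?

2 paths connect M and Q; each must be blocked for d-separation to hold:
  1. M ← K → G ← X → Q — K:fork[open]; G:collider[open]; X:fork[blocks] ⇒ blocked
  2. M ← K → Q — K:fork[open] ⇒ active
Since the path M ← K → Q is active, M and Q are not d-separated given {G, X}.

No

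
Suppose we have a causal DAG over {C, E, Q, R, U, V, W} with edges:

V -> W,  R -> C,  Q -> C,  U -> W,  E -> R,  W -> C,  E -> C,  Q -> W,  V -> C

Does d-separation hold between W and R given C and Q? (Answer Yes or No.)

We examine all 6 paths between W and R:
Path 1: W → C ← R
  C is a collider and C is conditioned on, which opens it — no node blocks this path, so it is active.
Path 2: W → C ← E → R
  C is a collider and C is conditioned on, which opens it; E is a fork and E is not conditioned on — no node blocks this path, so it is active.
Path 3: W ← V → C ← R
  V is a fork and V is not conditioned on; C is a collider and C is conditioned on, which opens it — no node blocks this path, so it is active.
Path 4: W ← V → C ← E → R
  V is a fork and V is not conditioned on; C is a collider and C is conditioned on, which opens it; E is a fork and E is not conditioned on — no node blocks this path, so it is active.
Path 5: W ← Q → C ← R
  Q is a fork here and Q is conditioned on, so the path is blocked at Q.
Path 6: W ← Q → C ← E → R
  Q is a fork here and Q is conditioned on, so the path is blocked at Q.
Since the path W → C ← R is active, W and R are not d-separated given {C, Q}.

No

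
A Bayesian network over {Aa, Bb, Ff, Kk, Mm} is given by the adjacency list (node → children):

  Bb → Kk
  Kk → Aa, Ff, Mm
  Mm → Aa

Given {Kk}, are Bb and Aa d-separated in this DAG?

2 paths connect Bb and Aa; each must be blocked for d-separation to hold:
Path 1: Bb → Kk → Mm → Aa
  Kk is a chain here and Kk is conditioned on, so the path is blocked at Kk.
Path 2: Bb → Kk → Aa
  Kk is a chain here and Kk is conditioned on, so the path is blocked at Kk.
Since every path is blocked, d-separation holds.

Yes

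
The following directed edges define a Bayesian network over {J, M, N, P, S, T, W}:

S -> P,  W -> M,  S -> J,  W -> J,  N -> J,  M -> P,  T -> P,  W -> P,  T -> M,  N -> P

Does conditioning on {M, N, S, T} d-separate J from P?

No

We examine all 5 paths between J and P:
Path 1: J ← N → P
  N is a fork here and N is conditioned on, so the path is blocked at N.
Path 2: J ← S → P
  S is a fork here and S is conditioned on, so the path is blocked at S.
Path 3: J ← W → M → P
  M is a chain here and M is conditioned on, so the path is blocked at M.
Path 4: J ← W → M ← T → P
  T is a fork here and T is conditioned on, so the path is blocked at T.
Path 5: J ← W → P
  W is a fork and W is not conditioned on — no node blocks this path, so it is active.
Since the path J ← W → P is active, J and P are not d-separated given {M, N, S, T}.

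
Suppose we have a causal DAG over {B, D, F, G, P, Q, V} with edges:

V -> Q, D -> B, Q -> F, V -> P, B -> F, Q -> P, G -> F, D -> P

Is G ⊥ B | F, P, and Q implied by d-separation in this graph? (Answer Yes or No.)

No

There are 3 undirected paths between G and B; checking each against the conditioning set {F, P, Q}:
Path 1: G → F ← B
  F is a collider and F is conditioned on, which opens it — no node blocks this path, so it is active.
Path 2: G → F ← Q ← V → P ← D → B
  Q is a chain here and Q is conditioned on, so the path is blocked at Q.
Path 3: G → F ← Q → P ← D → B
  Q is a fork here and Q is conditioned on, so the path is blocked at Q.
Since the path G → F ← B is active, G and B are not d-separated given {F, P, Q}.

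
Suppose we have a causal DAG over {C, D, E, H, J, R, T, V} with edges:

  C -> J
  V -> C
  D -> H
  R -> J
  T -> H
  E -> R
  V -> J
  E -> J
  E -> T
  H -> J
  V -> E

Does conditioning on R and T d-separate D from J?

We examine all 5 paths between D and J:
Path 1: D → H ← T ← E → R → J
  H is a collider here and neither H nor any of its descendants is conditioned on, so the collider stays closed — the path is blocked at H.
Path 2: D → H ← T ← E ← V → C → J
  H is a collider here and neither H nor any of its descendants is conditioned on, so the collider stays closed — the path is blocked at H.
Path 3: D → H ← T ← E ← V → J
  H is a collider here and neither H nor any of its descendants is conditioned on, so the collider stays closed — the path is blocked at H.
Path 4: D → H ← T ← E → J
  H is a collider here and neither H nor any of its descendants is conditioned on, so the collider stays closed — the path is blocked at H.
Path 5: D → H → J
  H is a chain and H is not conditioned on — no node blocks this path, so it is active.
At least one path is unblocked, so d-separation fails.

No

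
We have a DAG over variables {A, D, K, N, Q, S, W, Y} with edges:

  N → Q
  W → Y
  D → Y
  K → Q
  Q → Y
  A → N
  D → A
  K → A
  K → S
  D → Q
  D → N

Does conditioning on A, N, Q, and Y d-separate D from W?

No

Enumerating the 6 paths from D to W and testing each for blocking by {A, N, Q, Y}:
  1. D → Q → Y ← W — Q:chain[blocks]; Y:collider[open] ⇒ blocked
  2. D → Y ← W — Y:collider[open] ⇒ active
  3. D → A ← K → Q → Y ← W — A:collider[open]; K:fork[open]; Q:chain[blocks]; Y:collider[open] ⇒ blocked
  4. D → A → N → Q → Y ← W — A:chain[blocks]; N:chain[blocks]; Q:chain[blocks]; Y:collider[open] ⇒ blocked
  5. D → N → Q → Y ← W — N:chain[blocks]; Q:chain[blocks]; Y:collider[open] ⇒ blocked
  6. D → N ← A ← K → Q → Y ← W — N:collider[open]; A:chain[blocks]; K:fork[open]; Q:chain[blocks]; Y:collider[open] ⇒ blocked
Because an active path exists, D and W are not d-separated.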